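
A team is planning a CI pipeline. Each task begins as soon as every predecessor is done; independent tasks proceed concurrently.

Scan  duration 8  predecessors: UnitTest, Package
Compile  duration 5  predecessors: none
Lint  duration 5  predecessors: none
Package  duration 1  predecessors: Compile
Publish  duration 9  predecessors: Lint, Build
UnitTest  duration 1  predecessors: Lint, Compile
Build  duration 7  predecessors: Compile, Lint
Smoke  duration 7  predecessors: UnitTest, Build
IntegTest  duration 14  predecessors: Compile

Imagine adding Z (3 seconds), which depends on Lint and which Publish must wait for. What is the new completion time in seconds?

Originally the project takes 21 seconds.
With Z inserted, Publish now waits for max(Lint, Build, Z).
New critical path: Compile→Build→Publish = 5+7+9 = 21 ⇒ 21 seconds.

21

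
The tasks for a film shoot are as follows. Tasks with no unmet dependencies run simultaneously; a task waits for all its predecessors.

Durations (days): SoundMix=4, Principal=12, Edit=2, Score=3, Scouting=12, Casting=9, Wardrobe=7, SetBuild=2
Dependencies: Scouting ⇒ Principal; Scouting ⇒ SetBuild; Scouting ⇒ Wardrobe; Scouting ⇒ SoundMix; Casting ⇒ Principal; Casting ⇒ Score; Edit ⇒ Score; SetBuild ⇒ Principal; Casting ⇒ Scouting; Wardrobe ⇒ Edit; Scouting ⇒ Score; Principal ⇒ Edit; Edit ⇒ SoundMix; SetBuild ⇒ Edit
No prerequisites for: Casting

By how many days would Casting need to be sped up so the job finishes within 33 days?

Current finish: 41 days; target: 33.
Casting is on every critical path, so each day cut from Casting cuts the finish by one (this holds down to a finish of 33).
Need 41 − 33 = 8 days off Casting → Casting becomes 1 day, finish becomes 33.

8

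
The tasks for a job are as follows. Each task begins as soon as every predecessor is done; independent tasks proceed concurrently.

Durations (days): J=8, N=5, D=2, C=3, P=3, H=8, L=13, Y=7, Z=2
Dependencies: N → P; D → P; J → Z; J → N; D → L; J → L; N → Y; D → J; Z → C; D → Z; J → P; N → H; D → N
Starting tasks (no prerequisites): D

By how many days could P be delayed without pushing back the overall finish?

The longest chain is D→J→N→H = 2+8+5+8 = 23; overall finish 23 days.
The longest chain containing P totals 18 days.
So P can slip 23 − 18 = 5 days.

5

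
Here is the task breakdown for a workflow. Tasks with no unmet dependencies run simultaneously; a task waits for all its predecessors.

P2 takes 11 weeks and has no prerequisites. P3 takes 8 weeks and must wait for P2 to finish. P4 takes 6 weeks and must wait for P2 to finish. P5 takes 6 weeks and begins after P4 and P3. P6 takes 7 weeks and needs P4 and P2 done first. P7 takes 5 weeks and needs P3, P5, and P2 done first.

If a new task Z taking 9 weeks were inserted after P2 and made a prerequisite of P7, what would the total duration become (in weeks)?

30

Originally the schedule takes 30 weeks.
With Z inserted, P7 now waits for max(P3, P5, P2, Z).
New critical path: P2→P3→P5→P7 = 11+8+6+5 = 30 ⇒ 30 weeks.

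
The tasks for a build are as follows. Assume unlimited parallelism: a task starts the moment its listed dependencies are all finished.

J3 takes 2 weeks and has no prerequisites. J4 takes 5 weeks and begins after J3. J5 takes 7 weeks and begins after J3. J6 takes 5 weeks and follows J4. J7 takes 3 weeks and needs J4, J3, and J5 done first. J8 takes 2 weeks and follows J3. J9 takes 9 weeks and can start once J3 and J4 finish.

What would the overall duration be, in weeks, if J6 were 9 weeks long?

16

The binding path is J3→J4→J9 = 2+5+9 = 16; finish at 16 weeks.
J6 is off the critical path — its longest chain is 12 weeks, giving 4 of slack.
New critical path: J3→J4→J6 = 2+5+9 = 16 ⇒ 16 weeks.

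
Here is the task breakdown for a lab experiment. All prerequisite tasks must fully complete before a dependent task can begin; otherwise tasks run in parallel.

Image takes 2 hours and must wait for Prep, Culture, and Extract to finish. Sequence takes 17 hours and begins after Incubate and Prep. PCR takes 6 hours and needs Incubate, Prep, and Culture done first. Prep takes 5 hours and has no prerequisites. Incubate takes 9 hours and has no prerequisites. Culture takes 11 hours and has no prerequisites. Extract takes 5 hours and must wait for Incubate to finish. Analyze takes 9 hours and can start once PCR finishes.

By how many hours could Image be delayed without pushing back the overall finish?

10

Critical path: Culture→PCR→Analyze = 11+6+9 = 26, so the finish is 26 hours.
Longest path through Image: 16 hours (earliest finish 16, latest finish 26).
Float = 26 − 16 = 10.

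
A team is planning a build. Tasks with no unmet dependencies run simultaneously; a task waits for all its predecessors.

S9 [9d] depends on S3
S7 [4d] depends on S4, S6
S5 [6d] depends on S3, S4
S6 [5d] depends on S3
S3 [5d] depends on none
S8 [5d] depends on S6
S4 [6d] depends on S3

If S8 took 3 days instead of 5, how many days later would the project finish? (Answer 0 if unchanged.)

Critical path before the change: S3→S4→S5 = 5+6+6 = 17 giving 17 days.
S8 has 2 days of float (longest path through it is 15).
That remains the longest chain; total 17 days.
Change in finish: 17 − 17 = +0 days.

0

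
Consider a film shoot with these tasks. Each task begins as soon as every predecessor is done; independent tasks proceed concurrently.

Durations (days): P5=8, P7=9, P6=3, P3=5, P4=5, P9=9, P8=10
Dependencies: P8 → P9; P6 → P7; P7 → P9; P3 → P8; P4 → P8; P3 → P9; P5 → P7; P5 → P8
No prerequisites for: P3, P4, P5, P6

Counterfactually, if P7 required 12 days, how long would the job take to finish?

29

Baseline: P5→P8→P9 = 8+10+9 = 27 → 27 days.
P7 has 1 day of float (longest path through it is 26).
New critical path: P5→P7→P9 = 8+12+9 = 29 ⇒ 29 days.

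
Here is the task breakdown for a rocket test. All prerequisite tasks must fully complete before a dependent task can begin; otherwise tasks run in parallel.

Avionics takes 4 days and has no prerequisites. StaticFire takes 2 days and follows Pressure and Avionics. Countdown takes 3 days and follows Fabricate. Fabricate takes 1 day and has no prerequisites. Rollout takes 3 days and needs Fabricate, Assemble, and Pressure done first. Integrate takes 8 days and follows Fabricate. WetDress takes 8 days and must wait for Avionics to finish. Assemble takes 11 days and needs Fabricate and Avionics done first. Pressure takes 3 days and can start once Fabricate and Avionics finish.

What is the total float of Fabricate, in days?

Avionics→Assemble→Rollout = 4+11+3 = 18 sets the makespan at 18 days.
Fabricate finishes as early as 1 and must finish by 4.
Slack of Fabricate = 3 − 0 = 3 days.

3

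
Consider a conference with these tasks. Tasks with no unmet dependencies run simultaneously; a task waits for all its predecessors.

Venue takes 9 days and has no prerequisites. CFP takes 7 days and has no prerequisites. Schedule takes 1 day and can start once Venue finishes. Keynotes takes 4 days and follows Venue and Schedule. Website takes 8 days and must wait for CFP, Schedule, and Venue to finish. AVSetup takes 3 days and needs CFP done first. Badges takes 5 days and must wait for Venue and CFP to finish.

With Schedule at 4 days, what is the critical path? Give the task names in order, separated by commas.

As given, the longest chain is Venue→Schedule→Website = 9+1+8 = 18, so the finish is 18 days.
Schedule is on the critical path; changing it to 4 makes that path 21 days.
No other chain overtakes it, so the finish is 21 days.

Venue, Schedule, Website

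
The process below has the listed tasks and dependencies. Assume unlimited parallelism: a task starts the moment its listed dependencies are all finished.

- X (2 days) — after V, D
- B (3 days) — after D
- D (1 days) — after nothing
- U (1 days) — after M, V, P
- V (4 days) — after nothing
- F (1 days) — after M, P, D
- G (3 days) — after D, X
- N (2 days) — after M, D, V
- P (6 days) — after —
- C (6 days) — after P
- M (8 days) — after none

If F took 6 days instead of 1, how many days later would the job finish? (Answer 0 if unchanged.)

The binding path is P→C = 6+6 = 12; finish at 12 days.
F is off the critical path — its longest chain is 9 days, giving 3 of slack.
New critical path: M→F = 8+6 = 14 ⇒ 14 days.
Change in finish: 14 − 12 = +2 days.

2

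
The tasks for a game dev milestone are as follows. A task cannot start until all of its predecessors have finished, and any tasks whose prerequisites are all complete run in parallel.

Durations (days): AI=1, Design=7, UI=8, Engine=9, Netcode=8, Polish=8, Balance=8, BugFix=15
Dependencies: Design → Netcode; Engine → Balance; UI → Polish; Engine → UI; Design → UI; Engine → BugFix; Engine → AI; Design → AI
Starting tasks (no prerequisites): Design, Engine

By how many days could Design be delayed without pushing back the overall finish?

2

The longest chain is Engine→UI→Polish = 9+8+8 = 25; overall finish 25 days.
Design finishes as early as 7 and must finish by 9.
Slack of Design = 2 − 0 = 2 days.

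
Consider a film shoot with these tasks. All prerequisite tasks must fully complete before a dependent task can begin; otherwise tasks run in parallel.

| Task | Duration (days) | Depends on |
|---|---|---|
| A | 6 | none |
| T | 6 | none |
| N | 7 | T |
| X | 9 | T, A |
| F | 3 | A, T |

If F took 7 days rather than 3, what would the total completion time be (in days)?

Actual critical path: A→X = 6+9 = 15 ⇒ 15 days.
F is off the critical path — its longest chain is 9 days, giving 6 of slack.
No other chain overtakes it, so the finish is 15 days.

15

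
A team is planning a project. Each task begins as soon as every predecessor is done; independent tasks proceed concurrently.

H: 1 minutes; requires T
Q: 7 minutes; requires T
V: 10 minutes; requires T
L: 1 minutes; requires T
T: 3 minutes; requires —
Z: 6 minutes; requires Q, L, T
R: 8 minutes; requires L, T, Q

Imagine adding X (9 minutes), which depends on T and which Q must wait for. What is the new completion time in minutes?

Originally the project takes 18 minutes.
With X inserted, Q now waits for max(T, X).
New critical path: T→X→Q→R = 3+9+7+8 = 27 ⇒ 27 minutes.

27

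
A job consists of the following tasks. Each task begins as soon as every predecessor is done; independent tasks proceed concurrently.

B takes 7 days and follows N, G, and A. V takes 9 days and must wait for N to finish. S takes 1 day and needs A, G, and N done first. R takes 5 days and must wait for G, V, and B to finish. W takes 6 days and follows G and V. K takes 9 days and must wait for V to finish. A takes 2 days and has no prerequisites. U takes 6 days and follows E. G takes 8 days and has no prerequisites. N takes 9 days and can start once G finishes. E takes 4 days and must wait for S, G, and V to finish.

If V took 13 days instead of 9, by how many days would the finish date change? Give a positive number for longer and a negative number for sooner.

Critical path before the change: G→N→V→E→U = 8+9+9+4+6 = 36 giving 36 days.
V is on the critical path; changing it to 13 makes that path 40 days.
The critical path is still G→N→V→E→U; finish is now 40 days.
Change in finish: 40 − 36 = +4 days.

4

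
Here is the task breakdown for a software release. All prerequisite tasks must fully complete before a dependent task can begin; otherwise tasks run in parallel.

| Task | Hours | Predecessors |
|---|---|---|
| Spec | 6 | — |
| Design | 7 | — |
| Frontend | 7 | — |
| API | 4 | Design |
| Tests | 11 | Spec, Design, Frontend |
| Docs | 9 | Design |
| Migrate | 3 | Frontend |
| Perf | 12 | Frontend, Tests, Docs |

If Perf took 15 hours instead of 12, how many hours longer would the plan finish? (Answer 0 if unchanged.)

Critical path before the change: Design→Tests→Perf = 7+11+12 = 30 giving 30 hours.
Perf is on the critical path; changing it to 15 makes that path 33 hours.
No other chain overtakes it, so the finish is 33 hours.
Change in finish: 33 − 30 = +3 hours.

3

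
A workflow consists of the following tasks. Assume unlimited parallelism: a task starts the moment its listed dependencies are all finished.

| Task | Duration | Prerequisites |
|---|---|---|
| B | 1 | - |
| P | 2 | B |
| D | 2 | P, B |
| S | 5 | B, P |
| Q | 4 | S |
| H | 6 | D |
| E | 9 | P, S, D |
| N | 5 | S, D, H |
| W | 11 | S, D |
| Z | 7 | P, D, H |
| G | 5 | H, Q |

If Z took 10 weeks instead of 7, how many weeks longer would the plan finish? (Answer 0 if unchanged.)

2

Actual critical path: B→P→S→W = 1+2+5+11 = 19 ⇒ 19 weeks.
Z has 1 week of float (longest path through it is 18).
Now B→P→D→H→Z = 1+2+2+6+10 = 21 is longest, so the finish becomes 21 weeks.
Change in finish: 21 − 19 = +2 weeks.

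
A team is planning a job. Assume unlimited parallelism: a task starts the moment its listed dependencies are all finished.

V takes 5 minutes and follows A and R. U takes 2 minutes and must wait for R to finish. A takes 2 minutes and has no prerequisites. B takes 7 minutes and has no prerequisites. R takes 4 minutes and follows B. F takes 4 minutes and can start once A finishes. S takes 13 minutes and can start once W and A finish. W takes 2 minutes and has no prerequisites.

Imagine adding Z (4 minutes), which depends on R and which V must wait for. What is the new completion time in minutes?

Originally the project takes 16 minutes.
With Z inserted, V now waits for max(A, R, Z).
New critical path: B→R→Z→V = 7+4+4+5 = 20 ⇒ 20 minutes.

20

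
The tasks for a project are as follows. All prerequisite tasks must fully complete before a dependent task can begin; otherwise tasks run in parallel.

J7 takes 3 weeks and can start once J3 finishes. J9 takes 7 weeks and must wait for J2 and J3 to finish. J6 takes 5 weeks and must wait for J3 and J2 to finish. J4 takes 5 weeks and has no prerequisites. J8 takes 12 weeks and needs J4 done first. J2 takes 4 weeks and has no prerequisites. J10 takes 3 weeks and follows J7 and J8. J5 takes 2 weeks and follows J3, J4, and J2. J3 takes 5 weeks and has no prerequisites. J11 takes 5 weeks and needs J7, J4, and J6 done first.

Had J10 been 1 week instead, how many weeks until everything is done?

18

Critical path before the change: J4→J8→J10 = 5+12+3 = 20 giving 20 weeks.
J10 lies on that path, so at 1 week the path becomes 18 weeks.
No other chain overtakes it, so the finish is 18 weeks.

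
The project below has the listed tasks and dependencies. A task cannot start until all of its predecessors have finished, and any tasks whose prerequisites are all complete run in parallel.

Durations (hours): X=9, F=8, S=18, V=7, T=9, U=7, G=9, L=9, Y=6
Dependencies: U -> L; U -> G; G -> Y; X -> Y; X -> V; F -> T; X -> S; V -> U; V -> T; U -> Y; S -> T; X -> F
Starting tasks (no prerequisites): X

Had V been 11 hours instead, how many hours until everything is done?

42

As given, the longest chain is X→V→U→G→Y = 9+7+7+9+6 = 38, so the finish is 38 hours.
V lies on that path, so at 11 hours the path becomes 42 hours.
That remains the longest chain; total 42 hours.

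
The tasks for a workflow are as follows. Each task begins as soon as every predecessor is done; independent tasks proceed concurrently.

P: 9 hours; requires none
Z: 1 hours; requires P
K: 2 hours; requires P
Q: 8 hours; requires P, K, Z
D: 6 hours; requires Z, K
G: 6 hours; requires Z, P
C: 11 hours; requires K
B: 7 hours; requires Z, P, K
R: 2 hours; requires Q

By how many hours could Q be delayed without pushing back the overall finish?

P→K→C = 9+2+11 = 22 sets the makespan at 22 hours.
The longest chain containing Q totals 21 hours.
Slack of Q = 12 − 11 = 1 hour.

1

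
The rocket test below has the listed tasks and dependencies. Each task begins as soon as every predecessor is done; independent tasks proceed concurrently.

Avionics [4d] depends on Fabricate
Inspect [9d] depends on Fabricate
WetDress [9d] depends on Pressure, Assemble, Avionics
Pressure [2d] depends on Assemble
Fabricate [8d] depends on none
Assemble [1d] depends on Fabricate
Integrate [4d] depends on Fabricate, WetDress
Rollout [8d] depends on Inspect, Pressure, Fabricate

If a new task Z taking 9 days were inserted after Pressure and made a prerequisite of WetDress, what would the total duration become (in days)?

33

Originally the schedule takes 25 days.
With Z inserted, WetDress now waits for max(Pressure, Assemble, Avionics, Z).
New critical path: Fabricate→Assemble→Pressure→Z→WetDress→Integrate = 8+1+2+9+9+4 = 33 ⇒ 33 days.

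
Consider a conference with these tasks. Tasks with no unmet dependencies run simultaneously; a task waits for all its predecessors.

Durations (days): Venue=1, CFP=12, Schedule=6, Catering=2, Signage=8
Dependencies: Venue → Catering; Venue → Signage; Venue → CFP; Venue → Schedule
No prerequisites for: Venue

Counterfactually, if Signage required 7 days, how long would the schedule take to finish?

The binding path is Venue→CFP = 1+12 = 13; finish at 13 days.
Signage has 4 days of float (longest path through it is 9).
That remains the longest chain; total 13 days.

13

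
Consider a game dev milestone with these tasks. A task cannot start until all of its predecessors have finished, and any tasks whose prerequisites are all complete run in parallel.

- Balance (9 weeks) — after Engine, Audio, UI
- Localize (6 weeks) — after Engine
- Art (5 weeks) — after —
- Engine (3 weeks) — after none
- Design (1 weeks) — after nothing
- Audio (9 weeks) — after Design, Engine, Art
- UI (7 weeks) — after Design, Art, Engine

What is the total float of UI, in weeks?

Critical path: Art→Audio→Balance = 5+9+9 = 23, so the finish is 23 weeks.
The longest chain containing UI totals 21 weeks.
Float = 23 − 21 = 2.

2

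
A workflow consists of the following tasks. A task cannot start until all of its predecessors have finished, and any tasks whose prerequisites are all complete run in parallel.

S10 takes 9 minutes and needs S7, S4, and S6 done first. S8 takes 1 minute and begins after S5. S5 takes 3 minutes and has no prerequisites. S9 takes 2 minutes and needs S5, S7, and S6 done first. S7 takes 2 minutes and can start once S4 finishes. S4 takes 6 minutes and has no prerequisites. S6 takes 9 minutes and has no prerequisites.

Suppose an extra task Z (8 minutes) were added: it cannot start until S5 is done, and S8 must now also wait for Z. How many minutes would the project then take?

Originally the project takes 18 minutes.
With Z inserted, S8 now waits for max(S5, Z).
New critical path: S6→S10 = 9+9 = 18 ⇒ 18 minutes.

18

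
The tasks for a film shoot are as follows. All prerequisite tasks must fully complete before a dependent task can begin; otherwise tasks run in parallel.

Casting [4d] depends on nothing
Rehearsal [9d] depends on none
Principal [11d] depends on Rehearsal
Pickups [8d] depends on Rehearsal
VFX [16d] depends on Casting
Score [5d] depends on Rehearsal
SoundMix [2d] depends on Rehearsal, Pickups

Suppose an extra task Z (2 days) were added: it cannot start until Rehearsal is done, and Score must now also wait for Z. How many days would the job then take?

Originally the job takes 20 days.
With Z inserted, Score now waits for max(Rehearsal, Z).
New critical path: Casting→VFX = 4+16 = 20 ⇒ 20 days.

20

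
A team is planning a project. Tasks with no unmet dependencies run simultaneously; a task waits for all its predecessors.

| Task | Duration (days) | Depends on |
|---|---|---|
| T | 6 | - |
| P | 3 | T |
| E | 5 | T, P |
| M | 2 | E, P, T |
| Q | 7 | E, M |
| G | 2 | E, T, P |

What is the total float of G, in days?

7

T→P→E→M→Q = 6+3+5+2+7 = 23 sets the makespan at 23 days.
Longest path through G: 16 days (earliest finish 16, latest finish 23).
Float = 23 − 16 = 7.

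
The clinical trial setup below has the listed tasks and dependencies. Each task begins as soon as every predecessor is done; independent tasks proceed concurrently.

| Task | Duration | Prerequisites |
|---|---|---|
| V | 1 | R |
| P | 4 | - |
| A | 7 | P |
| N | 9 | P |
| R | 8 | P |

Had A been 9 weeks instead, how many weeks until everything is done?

As given, the longest chain is P→R→V = 4+8+1 = 13, so the finish is 13 weeks.
A is off the critical path — its longest chain is 11 weeks, giving 2 of slack.
The binding chain switches to P→A = 4+9 = 13; finish 13 weeks.

13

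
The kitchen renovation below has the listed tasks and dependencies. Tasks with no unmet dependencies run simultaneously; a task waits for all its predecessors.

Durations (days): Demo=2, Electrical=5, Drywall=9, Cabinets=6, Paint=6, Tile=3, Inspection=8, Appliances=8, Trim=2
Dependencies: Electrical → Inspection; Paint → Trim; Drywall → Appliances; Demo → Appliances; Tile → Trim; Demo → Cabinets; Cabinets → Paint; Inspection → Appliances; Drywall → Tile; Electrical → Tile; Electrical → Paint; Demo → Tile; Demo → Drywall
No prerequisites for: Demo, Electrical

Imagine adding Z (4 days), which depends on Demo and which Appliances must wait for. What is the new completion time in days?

Originally the plan takes 21 days.
With Z inserted, Appliances now waits for max(Drywall, Demo, Inspection, Z).
New critical path: Electrical→Inspection→Appliances = 5+8+8 = 21 ⇒ 21 days.

21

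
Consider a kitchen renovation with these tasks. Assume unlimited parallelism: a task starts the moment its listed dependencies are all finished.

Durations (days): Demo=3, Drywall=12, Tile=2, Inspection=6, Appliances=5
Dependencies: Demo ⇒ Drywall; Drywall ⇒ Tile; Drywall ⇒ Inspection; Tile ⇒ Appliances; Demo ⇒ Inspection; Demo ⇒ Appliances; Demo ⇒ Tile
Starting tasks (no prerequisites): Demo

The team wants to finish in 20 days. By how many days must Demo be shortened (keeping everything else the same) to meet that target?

Current finish: 22 days; target: 20.
Demo is on every critical path, so each day cut from Demo cuts the finish by one (this holds down to a finish of 20).
Need 22 − 20 = 2 days off Demo → Demo becomes 1 day, finish becomes 20.

2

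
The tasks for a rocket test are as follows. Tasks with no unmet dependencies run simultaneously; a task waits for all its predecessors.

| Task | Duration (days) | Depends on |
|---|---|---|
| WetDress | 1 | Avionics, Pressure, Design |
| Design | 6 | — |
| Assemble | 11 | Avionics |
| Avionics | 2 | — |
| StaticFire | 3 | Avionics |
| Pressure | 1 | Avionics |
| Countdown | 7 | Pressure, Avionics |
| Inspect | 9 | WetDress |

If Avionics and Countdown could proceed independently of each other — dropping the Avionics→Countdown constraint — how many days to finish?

16

With the dependency in place, Design→WetDress→Inspect = 6+1+9 = 16 sets the finish at 16 days.
Dropping Avionics→Countdown doesn't change Countdown's earliest start (3); another predecessor still binds.
After: Design→WetDress→Inspect = 6+1+9 = 16 → 16 days.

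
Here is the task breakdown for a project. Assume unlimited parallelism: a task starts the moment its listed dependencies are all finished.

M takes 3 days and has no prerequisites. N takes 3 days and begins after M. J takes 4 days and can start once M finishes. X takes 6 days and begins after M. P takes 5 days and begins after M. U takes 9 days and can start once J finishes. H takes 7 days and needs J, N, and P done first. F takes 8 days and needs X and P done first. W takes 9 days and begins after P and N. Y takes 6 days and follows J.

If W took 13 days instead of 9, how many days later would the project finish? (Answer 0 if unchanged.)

4

Critical path before the change: M→P→W = 3+5+9 = 17 giving 17 days.
W lies on that path, so at 13 days the path becomes 21 days.
No other chain overtakes it, so the finish is 21 days.
Change in finish: 21 − 17 = +4 days.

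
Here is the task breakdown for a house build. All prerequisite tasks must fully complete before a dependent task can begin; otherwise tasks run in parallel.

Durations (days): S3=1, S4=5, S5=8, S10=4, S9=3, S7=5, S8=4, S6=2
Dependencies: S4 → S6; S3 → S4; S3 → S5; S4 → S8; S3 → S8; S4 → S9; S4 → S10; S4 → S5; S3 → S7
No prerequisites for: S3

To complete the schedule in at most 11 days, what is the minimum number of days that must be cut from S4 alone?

3

Current finish: 14 days; target: 11.
S4 is on every critical path, so each day cut from S4 cuts the finish by one (this holds down to a finish of 10).
Need 14 − 11 = 3 days off S4 → S4 becomes 2 days, finish becomes 11.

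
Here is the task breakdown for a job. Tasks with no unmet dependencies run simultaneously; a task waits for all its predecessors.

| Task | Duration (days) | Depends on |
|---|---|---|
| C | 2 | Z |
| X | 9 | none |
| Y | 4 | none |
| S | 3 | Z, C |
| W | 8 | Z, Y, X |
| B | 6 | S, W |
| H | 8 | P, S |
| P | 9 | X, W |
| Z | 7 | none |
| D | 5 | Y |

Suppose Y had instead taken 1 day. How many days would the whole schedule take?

Actual critical path: X→W→P→H = 9+8+9+8 = 34 ⇒ 34 days.
Y is off the critical path — its longest chain is 29 days, giving 5 of slack.
The critical path is still X→W→P→H; finish is now 34 days.

34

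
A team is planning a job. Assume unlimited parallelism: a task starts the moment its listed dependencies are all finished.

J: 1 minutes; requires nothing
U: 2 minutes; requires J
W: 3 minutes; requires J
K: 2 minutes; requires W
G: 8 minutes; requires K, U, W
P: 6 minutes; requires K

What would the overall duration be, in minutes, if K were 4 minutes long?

Critical path before the change: J→W→K→G = 1+3+2+8 = 14 giving 14 minutes.
Since K is critical, the +2 change carries straight to that chain (now 16 minutes).
No other chain overtakes it, so the finish is 16 minutes.

16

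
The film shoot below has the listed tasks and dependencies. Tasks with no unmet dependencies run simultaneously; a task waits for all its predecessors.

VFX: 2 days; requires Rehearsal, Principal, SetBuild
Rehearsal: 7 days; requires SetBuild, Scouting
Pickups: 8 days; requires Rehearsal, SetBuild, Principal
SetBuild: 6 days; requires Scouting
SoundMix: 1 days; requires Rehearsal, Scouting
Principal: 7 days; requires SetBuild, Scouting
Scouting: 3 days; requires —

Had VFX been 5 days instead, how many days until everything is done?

24

As given, the longest chain is Scouting→SetBuild→Rehearsal→Pickups = 3+6+7+8 = 24, so the finish is 24 days.
VFX has 6 days of float (longest path through it is 18).
The critical path is still Scouting→SetBuild→Rehearsal→Pickups; finish is now 24 days.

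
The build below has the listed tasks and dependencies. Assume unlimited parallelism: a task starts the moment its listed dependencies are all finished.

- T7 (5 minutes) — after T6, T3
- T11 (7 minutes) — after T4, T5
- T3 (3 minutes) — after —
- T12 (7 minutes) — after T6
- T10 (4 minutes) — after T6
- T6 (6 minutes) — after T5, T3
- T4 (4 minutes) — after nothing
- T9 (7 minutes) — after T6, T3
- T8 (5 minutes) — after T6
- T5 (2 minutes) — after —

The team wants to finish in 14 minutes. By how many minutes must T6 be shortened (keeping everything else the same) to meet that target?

2

Current finish: 16 minutes; target: 14.
T6 is on every critical path, so each minute cut from T6 cuts the finish by one (this holds down to a finish of 11).
Need 16 − 14 = 2 minutes off T6 → T6 becomes 4 minutes, finish becomes 14.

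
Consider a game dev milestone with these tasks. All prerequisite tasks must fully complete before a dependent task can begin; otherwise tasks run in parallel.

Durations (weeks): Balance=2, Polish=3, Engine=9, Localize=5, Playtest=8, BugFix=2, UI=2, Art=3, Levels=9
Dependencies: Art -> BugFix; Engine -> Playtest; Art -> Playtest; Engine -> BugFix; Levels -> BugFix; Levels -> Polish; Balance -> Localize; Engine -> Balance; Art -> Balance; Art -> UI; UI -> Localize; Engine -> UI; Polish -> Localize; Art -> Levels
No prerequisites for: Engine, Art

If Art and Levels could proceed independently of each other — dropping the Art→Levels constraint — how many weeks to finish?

17

Before: longest chain Art→Levels→Polish→Localize = 3+9+3+5 = 20, finish 20.
Without Art→Levels, Levels's earliest start moves from 3 to 0.
New critical path: Engine→Playtest = 9+8 = 17 ⇒ 17 weeks.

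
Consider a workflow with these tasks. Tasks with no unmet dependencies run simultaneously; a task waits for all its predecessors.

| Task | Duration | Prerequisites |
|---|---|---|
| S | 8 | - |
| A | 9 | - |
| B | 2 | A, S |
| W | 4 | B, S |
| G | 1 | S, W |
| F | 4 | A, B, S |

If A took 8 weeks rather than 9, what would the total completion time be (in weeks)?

The binding path is A→B→W→G = 9+2+4+1 = 16; finish at 16 weeks.
Since A is critical, the -1 change carries straight to that chain (now 15 weeks).
New critical path: S→B→W→G = 8+2+4+1 = 15 ⇒ 15 weeks.

15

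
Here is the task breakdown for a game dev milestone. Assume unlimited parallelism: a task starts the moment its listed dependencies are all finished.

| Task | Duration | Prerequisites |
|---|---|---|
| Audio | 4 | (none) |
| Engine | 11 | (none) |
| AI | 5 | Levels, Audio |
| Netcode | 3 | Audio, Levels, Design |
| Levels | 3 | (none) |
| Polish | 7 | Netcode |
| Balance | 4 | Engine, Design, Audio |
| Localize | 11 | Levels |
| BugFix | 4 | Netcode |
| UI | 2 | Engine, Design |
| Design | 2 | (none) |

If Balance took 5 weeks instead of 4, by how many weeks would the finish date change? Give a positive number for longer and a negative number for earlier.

Critical path before the change: Engine→Balance = 11+4 = 15 giving 15 weeks.
Balance is on the critical path; changing it to 5 makes that path 16 weeks.
That remains the longest chain; total 16 weeks.
Change in finish: 16 − 15 = +1 weeks.

1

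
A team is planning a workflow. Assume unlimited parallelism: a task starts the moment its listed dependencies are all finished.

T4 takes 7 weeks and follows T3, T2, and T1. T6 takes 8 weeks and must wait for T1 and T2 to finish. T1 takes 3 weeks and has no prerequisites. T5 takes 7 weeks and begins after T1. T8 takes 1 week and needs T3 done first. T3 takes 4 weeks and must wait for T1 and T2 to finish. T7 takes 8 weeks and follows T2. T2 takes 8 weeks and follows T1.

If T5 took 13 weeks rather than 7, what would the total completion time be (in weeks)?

The binding path is T1→T2→T3→T4 = 3+8+4+7 = 22; finish at 22 weeks.
T5 has 12 weeks of float (longest path through it is 10).
No other chain overtakes it, so the finish is 22 weeks.

22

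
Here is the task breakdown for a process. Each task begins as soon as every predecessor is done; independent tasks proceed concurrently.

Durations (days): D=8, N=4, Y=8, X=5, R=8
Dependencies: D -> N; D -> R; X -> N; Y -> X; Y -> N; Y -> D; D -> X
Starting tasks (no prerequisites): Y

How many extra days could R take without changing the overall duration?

1

Y→D→X→N = 8+8+5+4 = 25 sets the makespan at 25 days.
R finishes as early as 24 and must finish by 25.
So R can slip 25 − 24 = 1 day.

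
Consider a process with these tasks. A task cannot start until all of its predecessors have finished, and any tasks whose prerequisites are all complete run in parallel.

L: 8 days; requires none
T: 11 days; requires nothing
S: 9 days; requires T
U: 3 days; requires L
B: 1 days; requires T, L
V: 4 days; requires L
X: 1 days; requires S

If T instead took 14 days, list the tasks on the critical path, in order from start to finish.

As given, the longest chain is T→S→X = 11+9+1 = 21, so the finish is 21 days.
T is on the critical path; changing it to 14 makes that path 24 days.
That remains the longest chain; total 24 days.

T, S, X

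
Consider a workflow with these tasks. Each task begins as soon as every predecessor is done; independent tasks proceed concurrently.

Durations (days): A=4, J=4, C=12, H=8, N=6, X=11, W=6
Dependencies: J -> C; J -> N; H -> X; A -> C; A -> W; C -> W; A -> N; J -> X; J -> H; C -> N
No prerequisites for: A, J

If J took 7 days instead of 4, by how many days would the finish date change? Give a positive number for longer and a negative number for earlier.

3

Critical path before the change: J→H→X = 4+8+11 = 23 giving 23 days.
J lies on that path, so at 7 days the path becomes 26 days.
That remains the longest chain; total 26 days.
Change in finish: 26 − 23 = +3 days.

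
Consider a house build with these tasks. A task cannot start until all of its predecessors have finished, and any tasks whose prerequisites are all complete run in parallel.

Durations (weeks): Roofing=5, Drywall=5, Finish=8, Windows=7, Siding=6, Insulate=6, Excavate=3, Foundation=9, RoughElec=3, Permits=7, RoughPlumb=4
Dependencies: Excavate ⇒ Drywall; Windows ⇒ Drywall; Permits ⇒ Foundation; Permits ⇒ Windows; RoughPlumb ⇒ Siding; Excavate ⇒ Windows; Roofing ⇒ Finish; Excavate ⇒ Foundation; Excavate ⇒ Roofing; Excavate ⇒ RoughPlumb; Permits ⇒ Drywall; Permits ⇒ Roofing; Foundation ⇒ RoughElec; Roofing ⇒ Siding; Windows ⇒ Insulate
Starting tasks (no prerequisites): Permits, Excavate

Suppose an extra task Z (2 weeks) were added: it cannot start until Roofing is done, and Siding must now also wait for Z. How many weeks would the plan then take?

Originally the plan takes 20 weeks.
With Z inserted, Siding now waits for max(RoughPlumb, Roofing, Z).
New critical path: Permits→Roofing→Z→Siding = 7+5+2+6 = 20 ⇒ 20 weeks.

20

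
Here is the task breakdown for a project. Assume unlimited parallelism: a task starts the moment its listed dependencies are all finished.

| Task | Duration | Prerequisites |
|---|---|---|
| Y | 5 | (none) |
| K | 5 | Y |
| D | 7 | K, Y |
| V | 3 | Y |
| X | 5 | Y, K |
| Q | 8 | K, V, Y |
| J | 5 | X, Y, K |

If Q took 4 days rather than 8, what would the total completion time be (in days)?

20

The binding path is Y→K→X→J = 5+5+5+5 = 20; finish at 20 days.
Q is off the critical path — its longest chain is 18 days, giving 2 of slack.
That remains the longest chain; total 20 days.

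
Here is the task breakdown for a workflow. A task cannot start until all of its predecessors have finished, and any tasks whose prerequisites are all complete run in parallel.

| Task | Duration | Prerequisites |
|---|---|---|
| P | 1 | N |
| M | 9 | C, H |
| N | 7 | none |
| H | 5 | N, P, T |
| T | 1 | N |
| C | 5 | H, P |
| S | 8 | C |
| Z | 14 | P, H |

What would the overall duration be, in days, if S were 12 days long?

Actual critical path: N→P→H→C→M = 7+1+5+5+9 = 27 ⇒ 27 days.
S has 1 day of float (longest path through it is 26).
Now N→P→H→C→S = 7+1+5+5+12 = 30 is longest, so the finish becomes 30 days.

30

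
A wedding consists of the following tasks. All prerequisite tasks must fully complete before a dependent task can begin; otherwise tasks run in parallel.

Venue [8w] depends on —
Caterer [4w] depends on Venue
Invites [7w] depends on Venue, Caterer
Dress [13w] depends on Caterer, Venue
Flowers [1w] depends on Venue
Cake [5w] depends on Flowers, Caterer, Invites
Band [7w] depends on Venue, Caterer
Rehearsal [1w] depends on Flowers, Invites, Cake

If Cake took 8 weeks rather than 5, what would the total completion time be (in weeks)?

28

Actual critical path: Venue→Caterer→Invites→Cake→Rehearsal = 8+4+7+5+1 = 25 ⇒ 25 weeks.
Cake lies on that path, so at 8 weeks the path becomes 28 weeks.
That remains the longest chain; total 28 weeks.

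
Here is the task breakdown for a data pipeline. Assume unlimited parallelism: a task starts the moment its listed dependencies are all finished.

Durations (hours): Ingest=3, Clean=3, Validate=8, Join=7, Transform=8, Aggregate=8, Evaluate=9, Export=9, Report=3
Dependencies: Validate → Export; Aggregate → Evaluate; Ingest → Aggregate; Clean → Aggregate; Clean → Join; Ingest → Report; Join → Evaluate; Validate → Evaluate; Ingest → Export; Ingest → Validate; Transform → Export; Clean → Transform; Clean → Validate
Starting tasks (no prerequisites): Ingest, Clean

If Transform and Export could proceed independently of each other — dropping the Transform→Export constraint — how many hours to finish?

Original critical path: Ingest→Validate→Evaluate = 3+8+9 = 20 ⇒ 20 hours.
Dropping Transform→Export doesn't change Export's earliest start (11); another predecessor still binds.
New critical path: Ingest→Validate→Evaluate = 3+8+9 = 20 ⇒ 20 hours.

20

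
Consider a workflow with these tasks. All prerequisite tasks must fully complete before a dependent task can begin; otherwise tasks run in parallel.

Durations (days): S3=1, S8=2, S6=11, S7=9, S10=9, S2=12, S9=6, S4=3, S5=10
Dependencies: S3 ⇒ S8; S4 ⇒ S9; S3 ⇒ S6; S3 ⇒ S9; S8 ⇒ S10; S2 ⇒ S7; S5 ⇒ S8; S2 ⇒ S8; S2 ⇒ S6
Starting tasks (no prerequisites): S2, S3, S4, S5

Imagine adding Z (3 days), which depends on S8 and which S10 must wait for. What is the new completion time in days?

26

Originally the job takes 23 days.
With Z inserted, S10 now waits for max(S8, Z).
New critical path: S2→S8→Z→S10 = 12+2+3+9 = 26 ⇒ 26 days.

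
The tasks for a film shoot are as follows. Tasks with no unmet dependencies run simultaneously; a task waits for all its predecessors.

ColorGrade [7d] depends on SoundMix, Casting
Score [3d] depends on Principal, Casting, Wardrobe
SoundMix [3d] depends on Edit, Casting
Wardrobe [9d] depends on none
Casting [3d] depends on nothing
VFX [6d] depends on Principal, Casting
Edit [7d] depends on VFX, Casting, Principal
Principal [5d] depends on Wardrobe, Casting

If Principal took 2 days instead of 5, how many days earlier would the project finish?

Critical path before the change: Wardrobe→Principal→VFX→Edit→SoundMix→ColorGrade = 9+5+6+7+3+7 = 37 giving 37 days.
Principal lies on that path, so at 2 days the path becomes 34 days.
That remains the longest chain; total 34 days.
Change in finish: 34 − 37 = -3 days.

3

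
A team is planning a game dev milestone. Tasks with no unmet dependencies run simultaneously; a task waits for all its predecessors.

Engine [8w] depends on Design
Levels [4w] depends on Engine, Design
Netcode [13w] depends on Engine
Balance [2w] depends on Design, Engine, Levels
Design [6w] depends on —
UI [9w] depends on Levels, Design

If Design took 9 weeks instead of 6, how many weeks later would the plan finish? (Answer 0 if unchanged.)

As given, the longest chain is Design→Engine→Levels→UI = 6+8+4+9 = 27, so the finish is 27 weeks.
Design is on the critical path; changing it to 9 makes that path 30 weeks.
No other chain overtakes it, so the finish is 30 weeks.
Change in finish: 30 − 27 = +3 weeks.

3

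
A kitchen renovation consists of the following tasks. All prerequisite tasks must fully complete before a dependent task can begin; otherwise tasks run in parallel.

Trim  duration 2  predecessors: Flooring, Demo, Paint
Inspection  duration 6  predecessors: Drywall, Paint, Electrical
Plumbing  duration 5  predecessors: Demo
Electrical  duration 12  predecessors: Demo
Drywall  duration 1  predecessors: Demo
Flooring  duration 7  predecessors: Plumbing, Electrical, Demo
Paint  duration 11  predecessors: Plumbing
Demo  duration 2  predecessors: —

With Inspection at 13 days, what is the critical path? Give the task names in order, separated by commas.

Demo, Plumbing, Paint, Inspection

Actual critical path: Demo→Plumbing→Paint→Inspection = 2+5+11+6 = 24 ⇒ 24 days.
Inspection is on the critical path; changing it to 13 makes that path 31 days.
The critical path is still Demo→Plumbing→Paint→Inspection; finish is now 31 days.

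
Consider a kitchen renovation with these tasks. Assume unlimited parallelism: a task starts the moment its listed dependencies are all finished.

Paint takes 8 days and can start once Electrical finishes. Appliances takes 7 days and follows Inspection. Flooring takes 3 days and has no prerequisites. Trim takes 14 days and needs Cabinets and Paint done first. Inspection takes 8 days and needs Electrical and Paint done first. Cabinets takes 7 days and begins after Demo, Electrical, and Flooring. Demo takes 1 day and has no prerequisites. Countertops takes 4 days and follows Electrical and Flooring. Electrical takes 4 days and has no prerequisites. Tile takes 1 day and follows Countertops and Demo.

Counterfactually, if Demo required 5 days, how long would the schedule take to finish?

As given, the longest chain is Electrical→Paint→Inspection→Appliances = 4+8+8+7 = 27, so the finish is 27 days.
The longest path through Demo is only 22 days, so Demo has float 5.
That remains the longest chain; total 27 days.

27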